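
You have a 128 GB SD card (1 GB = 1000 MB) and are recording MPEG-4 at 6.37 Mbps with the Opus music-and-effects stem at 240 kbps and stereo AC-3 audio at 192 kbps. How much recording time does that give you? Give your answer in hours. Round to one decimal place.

41.8 hours

Audio total: 240 + 192 = 432 kbps = 0.432 Mbps.
Total bitrate: 6.37 + 0.432 = 6.802 Mbps.
Capacity: 128 GB = 1,024,000 Mb.
Recording time: 1,024,000 / 6.802 = 150,544 s ≈ 41.8 hours.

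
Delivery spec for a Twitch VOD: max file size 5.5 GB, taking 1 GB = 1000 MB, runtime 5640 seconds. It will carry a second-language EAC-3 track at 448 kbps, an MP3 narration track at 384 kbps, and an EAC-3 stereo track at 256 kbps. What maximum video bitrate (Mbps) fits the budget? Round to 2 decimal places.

6.71 Mbps

Budget: 5.5 GB = 44000.0 Mb.
Total bitrate budget: 44000.0 Mb / 5640 s = 7.801 Mbps.
Audio total: 448 + 384 + 256 = 1088 kbps = 1.088 Mbps.
Video: 7.801 − 1.088 = 6.713 Mbps.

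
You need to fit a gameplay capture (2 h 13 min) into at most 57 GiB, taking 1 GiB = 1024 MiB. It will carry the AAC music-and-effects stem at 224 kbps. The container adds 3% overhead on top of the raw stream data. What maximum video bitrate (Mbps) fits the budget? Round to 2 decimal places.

Budget: 57 GiB = 489626.3 Mb.
Stream payload after overhead: 489626.3 / 1.03 = 475365.3 Mb.
2 h 13 min = 133 min = 7980 s
Total bitrate budget: 475365.3 Mb / 7980 s = 59.570 Mbps.
Audio: 224 kbps = 0.224 Mbps.
Video: 59.570 − 0.224 = 59.346 Mbps.

59.35 Mbps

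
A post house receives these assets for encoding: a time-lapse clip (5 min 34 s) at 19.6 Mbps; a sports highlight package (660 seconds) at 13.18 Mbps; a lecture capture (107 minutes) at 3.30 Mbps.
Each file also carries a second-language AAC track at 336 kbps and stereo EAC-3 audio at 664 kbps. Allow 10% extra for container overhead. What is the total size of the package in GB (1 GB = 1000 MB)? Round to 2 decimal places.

Audio total: 336 + 664 = 1000 kbps = 1.000 Mbps.
time-lapse clip: 20.600 Mbps × 334 s × 1.10 = 7568.4 Mb
sports highlight package: 14.180 Mbps × 660 s × 1.10 = 10294.7 Mb
lecture capture: 4.300 Mbps × 6420 s × 1.10 = 30366.6 Mb
Total: 48229.7 Mb = 6028.7 MB.
= 6.029 GB.

6.03 GB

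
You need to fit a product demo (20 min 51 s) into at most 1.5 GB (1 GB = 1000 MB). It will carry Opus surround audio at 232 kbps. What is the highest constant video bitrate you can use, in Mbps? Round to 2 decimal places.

9.36 Mbps

Budget: 1.5 GB = 12000.0 Mb.
20 min 51 s = 1251 s
Total bitrate budget: 12000.0 Mb / 1251 s = 9.592 Mbps.
Audio: 232 kbps = 0.232 Mbps.
Video: 9.592 − 0.232 = 9.360 Mbps.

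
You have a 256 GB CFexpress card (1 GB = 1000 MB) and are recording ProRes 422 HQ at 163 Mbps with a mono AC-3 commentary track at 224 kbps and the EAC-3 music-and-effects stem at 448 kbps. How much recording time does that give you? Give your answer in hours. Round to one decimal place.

Audio total: 224 + 448 = 672 kbps = 0.672 Mbps.
Total bitrate: 163 + 0.672 = 163.672 Mbps.
Capacity: 256 GB = 2,048,000 Mb.
Recording time: 2,048,000 / 163.672 = 12,513 s ≈ 3.48 hours.

3.5 hours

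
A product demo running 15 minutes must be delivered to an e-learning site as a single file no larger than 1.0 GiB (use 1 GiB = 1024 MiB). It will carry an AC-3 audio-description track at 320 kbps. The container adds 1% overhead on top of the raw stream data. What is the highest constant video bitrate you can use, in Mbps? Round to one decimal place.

9.1 Mbps

Budget: 1.0 GiB = 8589.9 Mb.
Stream payload after overhead: 8589.9 / 1.01 = 8504.9 Mb.
15 min = 900 s
Total bitrate budget: 8504.9 Mb / 900 s = 9.450 Mbps.
Audio: 320 kbps = 0.320 Mbps.
Video: 9.450 − 0.320 = 9.130 Mbps.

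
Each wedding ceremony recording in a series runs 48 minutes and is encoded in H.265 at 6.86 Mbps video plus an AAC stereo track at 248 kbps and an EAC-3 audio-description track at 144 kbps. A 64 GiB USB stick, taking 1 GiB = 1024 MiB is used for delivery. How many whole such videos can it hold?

48 min = 2880 s
Audio total: 248 + 144 = 392 kbps = 0.392 Mbps.
Total bitrate: 7.252 Mbps.
Per item: 7.252 Mbps × 2880 s = 20,886 Mb = 2,611 MB.
Capacity: 64 GiB = 549,756 Mb; 26.32 items → 26 complete.

26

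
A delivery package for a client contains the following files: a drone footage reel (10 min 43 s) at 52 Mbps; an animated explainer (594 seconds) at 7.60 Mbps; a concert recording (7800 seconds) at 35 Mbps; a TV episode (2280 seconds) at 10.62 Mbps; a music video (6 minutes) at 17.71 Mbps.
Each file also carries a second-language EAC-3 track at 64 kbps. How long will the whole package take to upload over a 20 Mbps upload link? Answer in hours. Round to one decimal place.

4.8 hours

Audio: 64 kbps = 0.064 Mbps.
drone footage reel: 52.064 Mbps × 643 s = 33477.2 Mb
animated explainer: 7.664 Mbps × 594 s = 4552.4 Mb
concert recording: 35.064 Mbps × 7800 s = 273499.2 Mb
TV episode: 10.684 Mbps × 2280 s = 24359.5 Mb
music video: 17.774 Mbps × 360 s = 6398.6 Mb
Total: 342286.9 Mb = 42785.9 MB.
At 20 Mbps: 342286.9 / 20 = 17114 s ≈ 4.75 hours.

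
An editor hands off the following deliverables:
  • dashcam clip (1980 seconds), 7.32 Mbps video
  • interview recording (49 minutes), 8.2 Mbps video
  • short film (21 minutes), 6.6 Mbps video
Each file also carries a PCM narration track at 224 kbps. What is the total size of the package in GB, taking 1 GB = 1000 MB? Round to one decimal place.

6.0 GB

Audio: 224 kbps = 0.224 Mbps.
dashcam clip: 7.544 Mbps × 1980 s = 14937.1 Mb
interview recording: 8.424 Mbps × 2940 s = 24766.6 Mb
short film: 6.824 Mbps × 1260 s = 8598.2 Mb
Total: 48301.9 Mb = 6037.7 MB.
= 6.038 GB.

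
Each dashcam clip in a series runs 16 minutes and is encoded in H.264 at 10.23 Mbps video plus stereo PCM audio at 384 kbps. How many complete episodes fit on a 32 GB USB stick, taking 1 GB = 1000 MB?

25

16 min = 960 s
Audio: 384 kbps = 0.384 Mbps.
Total bitrate: 10.614 Mbps.
Per item: 10.614 Mbps × 960 s = 10,189 Mb = 1,274 MB.
Capacity: 32 GB = 256,000 Mb; 25.12 items → 25 complete.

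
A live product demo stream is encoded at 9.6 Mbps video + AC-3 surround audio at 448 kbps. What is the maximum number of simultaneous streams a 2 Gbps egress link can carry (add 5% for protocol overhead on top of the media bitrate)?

189

Audio: 448 kbps = 0.448 Mbps.
Per-viewer media rate: 10.048 Mbps.
On the wire with 5% overhead: 10.550 Mbps.
2 Gbps = 2,000 Mbps; 2,000 / 10.550 = 189.57 → 189 viewers.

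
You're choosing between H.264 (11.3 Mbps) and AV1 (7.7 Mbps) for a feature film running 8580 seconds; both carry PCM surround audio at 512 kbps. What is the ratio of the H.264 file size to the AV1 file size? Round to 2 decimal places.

Audio: 512 kbps = 0.512 Mbps.
H.264: 11.812 Mbps × 8580 s = 101347.0 Mb = 12.668 GB.
AV1: 8.212 Mbps × 8580 s = 70459.0 Mb = 8.807 GB.
Ratio: 12.668 / 8.807 = 1.438.

1.44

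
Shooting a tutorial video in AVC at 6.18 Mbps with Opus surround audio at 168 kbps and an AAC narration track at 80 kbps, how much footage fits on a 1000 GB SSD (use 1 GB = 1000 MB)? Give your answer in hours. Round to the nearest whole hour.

346 hours

Audio total: 168 + 80 = 248 kbps = 0.248 Mbps.
Total bitrate: 6.18 + 0.248 = 6.428 Mbps.
Capacity: 1000 GB = 8,000,000 Mb.
Recording time: 8,000,000 / 6.428 = 1,244,555 s ≈ 346 hours.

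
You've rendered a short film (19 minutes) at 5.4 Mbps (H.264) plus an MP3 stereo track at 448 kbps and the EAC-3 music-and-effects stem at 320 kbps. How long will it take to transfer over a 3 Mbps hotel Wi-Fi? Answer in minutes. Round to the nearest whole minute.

39 minutes

19 min = 1140 s
Audio total: 448 + 320 = 768 kbps = 0.768 Mbps.
Total bitrate: 6.168 Mbps.
File: 6.168 Mbps × 1140 s = 7031.5 Mb.
At 3 Mbps: 7031.5 / 3 = 2343.8 s ≈ 39.1 minutes.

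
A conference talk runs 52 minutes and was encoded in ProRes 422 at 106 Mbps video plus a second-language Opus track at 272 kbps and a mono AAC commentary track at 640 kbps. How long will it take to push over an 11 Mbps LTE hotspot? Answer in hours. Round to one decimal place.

52 min = 3120 s
Audio total: 272 + 640 = 912 kbps = 0.912 Mbps.
Total bitrate: 106.912 Mbps.
File: 106.912 Mbps × 3120 s = 333565.4 Mb.
At 11 Mbps: 333565.4 / 11 = 30324.1 s ≈ 8.42 hours.

8.4 hours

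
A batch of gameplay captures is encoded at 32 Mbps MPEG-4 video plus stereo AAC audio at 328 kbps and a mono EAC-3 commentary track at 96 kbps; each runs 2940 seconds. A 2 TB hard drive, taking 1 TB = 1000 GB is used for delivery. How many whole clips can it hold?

167

Audio total: 328 + 96 = 424 kbps = 0.424 Mbps.
Total bitrate: 32.424 Mbps.
Per item: 32.424 Mbps × 2940 s = 95,327 Mb = 11,916 MB.
Capacity: 2 TB = 16,000,000 Mb; 167.84 items → 167 complete.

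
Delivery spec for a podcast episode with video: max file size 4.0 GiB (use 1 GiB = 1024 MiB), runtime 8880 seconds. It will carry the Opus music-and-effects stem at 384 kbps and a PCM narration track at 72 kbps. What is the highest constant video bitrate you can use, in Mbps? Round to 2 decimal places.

Budget: 4.0 GiB = 34359.7 Mb.
Total bitrate budget: 34359.7 Mb / 8880 s = 3.869 Mbps.
Audio total: 384 + 72 = 456 kbps = 0.456 Mbps.
Video: 3.869 − 0.456 = 3.413 Mbps.

3.41 Mbps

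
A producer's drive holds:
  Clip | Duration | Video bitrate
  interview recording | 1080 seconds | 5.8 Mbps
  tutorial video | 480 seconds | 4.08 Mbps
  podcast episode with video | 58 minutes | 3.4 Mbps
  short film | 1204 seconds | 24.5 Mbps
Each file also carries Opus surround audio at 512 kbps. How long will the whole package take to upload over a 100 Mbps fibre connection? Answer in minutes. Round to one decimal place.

Audio: 512 kbps = 0.512 Mbps.
interview recording: 6.312 Mbps × 1080 s = 6817.0 Mb
tutorial video: 4.592 Mbps × 480 s = 2204.2 Mb
podcast episode with video: 3.912 Mbps × 3480 s = 13613.8 Mb
short film: 25.012 Mbps × 1204 s = 30114.4 Mb
Total: 52749.3 Mb = 6593.7 MB.
At 100 Mbps: 52749.3 / 100 = 527 s ≈ 8.79 minutes.

8.8 minutes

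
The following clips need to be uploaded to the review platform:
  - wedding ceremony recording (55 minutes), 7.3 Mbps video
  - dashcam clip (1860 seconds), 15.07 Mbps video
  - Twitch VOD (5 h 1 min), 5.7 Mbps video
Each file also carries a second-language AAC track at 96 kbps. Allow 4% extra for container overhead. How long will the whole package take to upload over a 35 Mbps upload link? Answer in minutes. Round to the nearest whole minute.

78 minutes

Audio: 96 kbps = 0.096 Mbps.
wedding ceremony recording: 7.396 Mbps × 3300 s × 1.04 = 25383.1 Mb
dashcam clip: 15.166 Mbps × 1860 s × 1.04 = 29337.1 Mb
Twitch VOD: 5.796 Mbps × 18060 s × 1.04 = 108862.8 Mb
Total: 163583.0 Mb = 20447.9 MB.
At 35 Mbps: 163583.0 / 35 = 4674 s ≈ 77.9 minutes.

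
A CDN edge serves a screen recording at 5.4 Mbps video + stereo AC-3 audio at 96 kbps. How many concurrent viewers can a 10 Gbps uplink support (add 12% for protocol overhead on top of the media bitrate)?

Audio: 96 kbps = 0.096 Mbps.
Per-viewer media rate: 5.496 Mbps.
On the wire with 12% overhead: 6.156 Mbps.
10 Gbps = 10,000 Mbps; 10,000 / 6.156 = 1624.56 → 1624 viewers.

1624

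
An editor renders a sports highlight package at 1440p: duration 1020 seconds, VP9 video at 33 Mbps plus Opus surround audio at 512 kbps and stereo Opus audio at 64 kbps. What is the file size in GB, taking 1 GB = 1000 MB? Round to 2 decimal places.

4.28 GB

Audio total: 512 + 64 = 576 kbps = 0.576 Mbps.
Total bitrate: 33 + 0.576 = 33.576 Mbps.
Stream data: 33.576 Mbps × 1020 s = 34247.5 Mb.
34,248 Mb ÷ 8 = 4,281 MB → 4.281 GB.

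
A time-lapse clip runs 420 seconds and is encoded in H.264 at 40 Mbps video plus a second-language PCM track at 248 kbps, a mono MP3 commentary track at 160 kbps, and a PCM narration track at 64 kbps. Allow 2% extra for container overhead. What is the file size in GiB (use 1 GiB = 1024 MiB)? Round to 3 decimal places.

2.018 GiB

Audio total: 248 + 160 + 64 = 472 kbps = 0.472 Mbps.
Total bitrate: 40 + 0.472 = 40.472 Mbps.
Stream data: 40.472 Mbps × 420 s = 16998.2 Mb.
With 2% container overhead: ×1.02.
17,338 Mb = 2,167,275,600 bytes ÷ 1,073,741,824 = 2.018 GiB.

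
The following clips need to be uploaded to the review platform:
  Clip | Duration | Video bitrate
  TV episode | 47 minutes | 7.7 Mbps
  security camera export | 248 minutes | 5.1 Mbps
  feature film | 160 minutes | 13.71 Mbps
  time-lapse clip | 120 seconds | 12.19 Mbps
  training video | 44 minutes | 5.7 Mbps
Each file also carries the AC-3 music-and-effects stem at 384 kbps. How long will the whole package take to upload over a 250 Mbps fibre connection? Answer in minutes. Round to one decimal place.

Audio: 384 kbps = 0.384 Mbps.
TV episode: 8.084 Mbps × 2820 s = 22796.9 Mb
security camera export: 5.484 Mbps × 14880 s = 81601.9 Mb
feature film: 14.094 Mbps × 9600 s = 135302.4 Mb
time-lapse clip: 12.574 Mbps × 120 s = 1508.9 Mb
training video: 6.084 Mbps × 2640 s = 16061.8 Mb
Total: 257271.8 Mb = 32159.0 MB.
At 250 Mbps: 257271.8 / 250 = 1029 s ≈ 17.2 minutes.

17.2 minutes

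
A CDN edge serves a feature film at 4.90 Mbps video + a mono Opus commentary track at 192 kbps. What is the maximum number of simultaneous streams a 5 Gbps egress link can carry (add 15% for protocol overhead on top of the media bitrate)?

Audio: 192 kbps = 0.192 Mbps.
Per-viewer media rate: 5.092 Mbps.
On the wire with 15% overhead: 5.856 Mbps.
5 Gbps = 5,000 Mbps; 5,000 / 5.856 = 853.85 → 853 viewers.

853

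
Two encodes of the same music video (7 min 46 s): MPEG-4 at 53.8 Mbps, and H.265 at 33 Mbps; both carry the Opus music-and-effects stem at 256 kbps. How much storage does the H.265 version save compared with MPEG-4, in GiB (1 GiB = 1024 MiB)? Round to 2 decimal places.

1.13 GiB

7 min 46 s = 466 s
Audio: 256 kbps = 0.256 Mbps.
MPEG-4: 54.056 Mbps × 466 s = 25190.1 Mb = 2.933 GiB.
H.265: 33.256 Mbps × 466 s = 15497.3 Mb = 1.804 GiB.
Saving: 2.933 − 1.804 = 1.128 GiB.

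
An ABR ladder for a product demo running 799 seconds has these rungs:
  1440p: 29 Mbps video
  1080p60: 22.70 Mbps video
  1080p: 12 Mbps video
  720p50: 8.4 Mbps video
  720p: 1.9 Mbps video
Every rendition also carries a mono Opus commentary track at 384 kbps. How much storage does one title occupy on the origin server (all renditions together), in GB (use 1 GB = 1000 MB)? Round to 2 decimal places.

7.58 GB

Audio: 384 kbps = 0.384 Mbps.
Sum of rendition bitrates: (29+0.384) + (22.70+0.384) + (12+0.384) + (8.4+0.384) + (1.9+0.384) = 75.920 Mbps.
× 799 s = 60,660 Mb = 7,583 MB = 7.583 GB.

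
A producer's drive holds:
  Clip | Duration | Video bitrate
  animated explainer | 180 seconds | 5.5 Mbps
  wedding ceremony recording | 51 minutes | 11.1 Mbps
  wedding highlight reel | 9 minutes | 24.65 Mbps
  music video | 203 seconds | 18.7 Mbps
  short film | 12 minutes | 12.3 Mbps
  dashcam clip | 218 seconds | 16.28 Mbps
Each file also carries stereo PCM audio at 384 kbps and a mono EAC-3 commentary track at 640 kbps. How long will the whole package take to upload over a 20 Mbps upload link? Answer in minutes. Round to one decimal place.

Audio total: 384 + 640 = 1024 kbps = 1.024 Mbps.
animated explainer: 6.524 Mbps × 180 s = 1174.3 Mb
wedding ceremony recording: 12.124 Mbps × 3060 s = 37099.4 Mb
wedding highlight reel: 25.674 Mbps × 540 s = 13864.0 Mb
music video: 19.724 Mbps × 203 s = 4004.0 Mb
short film: 13.324 Mbps × 720 s = 9593.3 Mb
dashcam clip: 17.304 Mbps × 218 s = 3772.3 Mb
Total: 69507.2 Mb = 8688.4 MB.
At 20 Mbps: 69507.2 / 20 = 3475 s ≈ 57.9 minutes.

57.9 minutes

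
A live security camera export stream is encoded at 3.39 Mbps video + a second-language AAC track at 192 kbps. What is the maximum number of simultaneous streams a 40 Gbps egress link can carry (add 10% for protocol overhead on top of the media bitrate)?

10151

Audio: 192 kbps = 0.192 Mbps.
Per-viewer media rate: 3.582 Mbps.
On the wire with 10% overhead: 3.940 Mbps.
40 Gbps = 40,000 Mbps; 40,000 / 3.940 = 10151.77 → 10151 viewers.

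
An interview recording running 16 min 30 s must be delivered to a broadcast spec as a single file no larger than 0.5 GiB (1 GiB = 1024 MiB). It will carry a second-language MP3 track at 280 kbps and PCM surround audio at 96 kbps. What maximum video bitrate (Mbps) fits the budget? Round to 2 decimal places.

Budget: 0.5 GiB = 4295.0 Mb.
16 min 30 s = 990 s
Total bitrate budget: 4295.0 Mb / 990 s = 4.338 Mbps.
Audio total: 280 + 96 = 376 kbps = 0.376 Mbps.
Video: 4.338 − 0.376 = 3.962 Mbps.

3.96 Mbps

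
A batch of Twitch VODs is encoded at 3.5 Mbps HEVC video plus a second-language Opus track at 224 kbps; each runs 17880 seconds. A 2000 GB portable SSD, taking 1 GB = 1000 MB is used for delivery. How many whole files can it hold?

240

Audio: 224 kbps = 0.224 Mbps.
Total bitrate: 3.724 Mbps.
Per item: 3.724 Mbps × 17880 s = 66,585 Mb = 8,323 MB.
Capacity: 2000 GB = 16,000,000 Mb; 240.29 items → 240 complete.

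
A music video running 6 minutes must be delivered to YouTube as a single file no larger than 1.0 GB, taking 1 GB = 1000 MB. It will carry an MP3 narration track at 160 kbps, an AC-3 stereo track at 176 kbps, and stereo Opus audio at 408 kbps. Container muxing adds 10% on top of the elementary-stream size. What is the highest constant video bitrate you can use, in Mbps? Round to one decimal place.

Budget: 1.0 GB = 8000.0 Mb.
Stream payload after overhead: 8000.0 / 1.10 = 7272.7 Mb.
6 min = 360 s
Total bitrate budget: 7272.7 Mb / 360 s = 20.202 Mbps.
Audio total: 160 + 176 + 408 = 744 kbps = 0.744 Mbps.
Video: 20.202 − 0.744 = 19.458 Mbps.

19.5 Mbps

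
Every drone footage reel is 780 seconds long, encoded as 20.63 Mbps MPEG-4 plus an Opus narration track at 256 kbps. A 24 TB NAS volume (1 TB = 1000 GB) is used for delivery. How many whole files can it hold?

11785

Audio: 256 kbps = 0.256 Mbps.
Total bitrate: 20.886 Mbps.
Per item: 20.886 Mbps × 780 s = 16,291 Mb = 2,036 MB.
Capacity: 24 TB = 192,000,000 Mb; 11785.59 items → 11785 complete.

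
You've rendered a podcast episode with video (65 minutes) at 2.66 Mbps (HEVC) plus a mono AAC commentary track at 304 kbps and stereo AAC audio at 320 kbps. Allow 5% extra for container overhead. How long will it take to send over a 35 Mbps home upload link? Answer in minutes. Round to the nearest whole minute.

6 minutes

65 min = 3900 s
Audio total: 304 + 320 = 624 kbps = 0.624 Mbps.
Total bitrate: 3.284 Mbps.
File: 3.284 Mbps × 3900 s = 12807.6 Mb.
With 5% container overhead: ×1.05. → 13448.0 Mb.
At 35 Mbps: 13448.0 / 35 = 384.2 s ≈ 6.4 minutes.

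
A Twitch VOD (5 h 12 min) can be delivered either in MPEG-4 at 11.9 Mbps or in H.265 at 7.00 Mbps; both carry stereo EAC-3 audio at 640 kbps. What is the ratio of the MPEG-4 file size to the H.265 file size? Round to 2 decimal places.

5 h 12 min = 312 min = 18720 s
Audio: 640 kbps = 0.640 Mbps.
MPEG-4: 12.540 Mbps × 18720 s = 234748.8 Mb = 29.344 GB.
H.265: 7.640 Mbps × 18720 s = 143020.8 Mb = 17.878 GB.
Ratio: 29.344 / 17.878 = 1.641.

1.64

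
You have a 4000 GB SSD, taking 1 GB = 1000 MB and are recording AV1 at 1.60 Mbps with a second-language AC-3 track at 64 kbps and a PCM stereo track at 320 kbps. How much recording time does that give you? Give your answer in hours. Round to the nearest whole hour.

4480 hours

Audio total: 64 + 320 = 384 kbps = 0.384 Mbps.
Total bitrate: 1.60 + 0.384 = 1.984 Mbps.
Capacity: 4000 GB = 32,000,000 Mb.
Recording time: 32,000,000 / 1.984 = 16,129,032 s ≈ 4,480 hours.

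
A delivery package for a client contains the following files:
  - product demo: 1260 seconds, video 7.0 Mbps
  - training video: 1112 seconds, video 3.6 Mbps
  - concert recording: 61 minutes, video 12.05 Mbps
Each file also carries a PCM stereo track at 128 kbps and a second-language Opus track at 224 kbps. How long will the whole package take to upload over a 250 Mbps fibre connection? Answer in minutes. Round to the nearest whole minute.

4 minutes

Audio total: 128 + 224 = 352 kbps = 0.352 Mbps.
product demo: 7.352 Mbps × 1260 s = 9263.5 Mb
training video: 3.952 Mbps × 1112 s = 4394.6 Mb
concert recording: 12.402 Mbps × 3660 s = 45391.3 Mb
Total: 59049.5 Mb = 7381.2 MB.
At 250 Mbps: 59049.5 / 250 = 236 s ≈ 3.94 minutes.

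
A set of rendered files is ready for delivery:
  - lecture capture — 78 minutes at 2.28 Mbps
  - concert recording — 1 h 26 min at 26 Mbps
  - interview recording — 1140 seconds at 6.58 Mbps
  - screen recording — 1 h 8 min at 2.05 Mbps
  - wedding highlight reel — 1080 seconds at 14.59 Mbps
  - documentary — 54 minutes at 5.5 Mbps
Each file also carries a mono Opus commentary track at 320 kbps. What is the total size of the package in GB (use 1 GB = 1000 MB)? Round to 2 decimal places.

Audio: 320 kbps = 0.320 Mbps.
lecture capture: 2.600 Mbps × 4680 s = 12168.0 Mb
concert recording: 26.320 Mbps × 5160 s = 135811.2 Mb
interview recording: 6.900 Mbps × 1140 s = 7866.0 Mb
screen recording: 2.370 Mbps × 4080 s = 9669.6 Mb
wedding highlight reel: 14.910 Mbps × 1080 s = 16102.8 Mb
documentary: 5.820 Mbps × 3240 s = 18856.8 Mb
Total: 200474.4 Mb = 25059.3 MB.
= 25.06 GB.

25.06 GB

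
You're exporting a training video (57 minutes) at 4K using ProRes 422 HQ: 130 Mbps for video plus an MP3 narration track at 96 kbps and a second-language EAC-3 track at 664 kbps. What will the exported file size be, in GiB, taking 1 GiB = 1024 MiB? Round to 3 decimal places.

57 min = 3420 s
Audio total: 96 + 664 = 760 kbps = 0.760 Mbps.
Total bitrate: 130 + 0.760 = 130.760 Mbps.
Stream data: 130.760 Mbps × 3420 s = 447199.2 Mb.
447,199 Mb = 55,899,900,000 bytes ÷ 1,073,741,824 = 52.06 GiB.

52.061 GiB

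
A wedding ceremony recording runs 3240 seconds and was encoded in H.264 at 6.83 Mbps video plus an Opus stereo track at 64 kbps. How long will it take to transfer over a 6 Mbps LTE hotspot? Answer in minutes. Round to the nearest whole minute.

62 minutes

Audio: 64 kbps = 0.064 Mbps.
Total bitrate: 6.894 Mbps.
File: 6.894 Mbps × 3240 s = 22336.6 Mb.
At 6 Mbps: 22336.6 / 6 = 3722.8 s ≈ 62 minutes.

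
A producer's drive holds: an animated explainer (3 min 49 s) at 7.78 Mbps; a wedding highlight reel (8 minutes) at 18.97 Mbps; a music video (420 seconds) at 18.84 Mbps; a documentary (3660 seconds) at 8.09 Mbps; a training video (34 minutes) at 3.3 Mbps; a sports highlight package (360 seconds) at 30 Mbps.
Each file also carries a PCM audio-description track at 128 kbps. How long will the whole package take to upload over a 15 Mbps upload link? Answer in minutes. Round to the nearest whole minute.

74 minutes

Audio: 128 kbps = 0.128 Mbps.
animated explainer: 7.908 Mbps × 229 s = 1810.9 Mb
wedding highlight reel: 19.098 Mbps × 480 s = 9167.0 Mb
music video: 18.968 Mbps × 420 s = 7966.6 Mb
documentary: 8.218 Mbps × 3660 s = 30077.9 Mb
training video: 3.428 Mbps × 2040 s = 6993.1 Mb
sports highlight package: 30.128 Mbps × 360 s = 10846.1 Mb
Total: 66861.6 Mb = 8357.7 MB.
At 15 Mbps: 66861.6 / 15 = 4457 s ≈ 74.3 minutes.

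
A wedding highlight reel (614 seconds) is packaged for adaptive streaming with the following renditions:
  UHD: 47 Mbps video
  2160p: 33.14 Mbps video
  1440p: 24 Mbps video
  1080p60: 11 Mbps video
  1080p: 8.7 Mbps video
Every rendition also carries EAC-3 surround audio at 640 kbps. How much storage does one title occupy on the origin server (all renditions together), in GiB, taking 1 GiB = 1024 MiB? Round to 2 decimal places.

9.08 GiB

Audio: 640 kbps = 0.640 Mbps.
Sum of rendition bitrates: (47+0.640) + (33.14+0.640) + (24+0.640) + (11+0.640) + (8.7+0.640) = 127.040 Mbps.
× 614 s = 78,003 Mb = 9,750 MB = 9.081 GiB.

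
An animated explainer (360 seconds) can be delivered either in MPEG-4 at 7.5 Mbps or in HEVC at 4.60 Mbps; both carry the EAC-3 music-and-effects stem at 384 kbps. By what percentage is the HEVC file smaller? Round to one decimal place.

Audio: 384 kbps = 0.384 Mbps.
MPEG-4: 7.884 Mbps × 360 s = 2838.2 Mb = 354.780 MB.
HEVC: 4.984 Mbps × 360 s = 1794.2 Mb = 224.280 MB.
Reduction: (1 − 224.280/354.780) × 100 = 36.78%.

36.8%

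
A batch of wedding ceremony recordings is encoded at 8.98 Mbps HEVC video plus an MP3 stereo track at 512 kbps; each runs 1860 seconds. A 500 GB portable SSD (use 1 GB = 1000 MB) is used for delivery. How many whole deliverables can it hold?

Audio: 512 kbps = 0.512 Mbps.
Total bitrate: 9.492 Mbps.
Per item: 9.492 Mbps × 1860 s = 17,655 Mb = 2,207 MB.
Capacity: 500 GB = 4,000,000 Mb; 226.56 items → 226 complete.

226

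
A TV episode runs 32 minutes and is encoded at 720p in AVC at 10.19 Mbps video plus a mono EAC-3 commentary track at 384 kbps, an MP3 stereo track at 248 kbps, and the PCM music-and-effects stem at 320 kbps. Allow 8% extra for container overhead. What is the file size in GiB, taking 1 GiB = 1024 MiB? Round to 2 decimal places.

32 min = 1920 s
Audio total: 384 + 248 + 320 = 952 kbps = 0.952 Mbps.
Total bitrate: 10.19 + 0.952 = 11.142 Mbps.
Stream data: 11.142 Mbps × 1920 s = 21392.6 Mb.
With 8% container overhead: ×1.08.
23,104 Mb = 2,888,006,400 bytes ÷ 1,073,741,824 = 2.690 GiB.

2.69 GiB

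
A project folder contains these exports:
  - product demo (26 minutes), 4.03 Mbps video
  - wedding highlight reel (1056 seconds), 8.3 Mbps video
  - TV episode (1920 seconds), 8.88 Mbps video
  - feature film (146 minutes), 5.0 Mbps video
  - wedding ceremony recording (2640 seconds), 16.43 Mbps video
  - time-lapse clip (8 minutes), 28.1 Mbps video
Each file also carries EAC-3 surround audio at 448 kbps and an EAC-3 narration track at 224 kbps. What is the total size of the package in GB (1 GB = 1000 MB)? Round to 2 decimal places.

17.97 GB

Audio total: 448 + 224 = 672 kbps = 0.672 Mbps.
product demo: 4.702 Mbps × 1560 s = 7335.1 Mb
wedding highlight reel: 8.972 Mbps × 1056 s = 9474.4 Mb
TV episode: 9.552 Mbps × 1920 s = 18339.8 Mb
feature film: 5.672 Mbps × 8760 s = 49686.7 Mb
wedding ceremony recording: 17.102 Mbps × 2640 s = 45149.3 Mb
time-lapse clip: 28.772 Mbps × 480 s = 13810.6 Mb
Total: 143796.0 Mb = 17974.5 MB.
= 17.97 GB.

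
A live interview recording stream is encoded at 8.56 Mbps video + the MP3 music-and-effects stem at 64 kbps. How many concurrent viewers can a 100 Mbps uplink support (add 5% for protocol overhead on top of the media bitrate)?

11

Audio: 64 kbps = 0.064 Mbps.
Per-viewer media rate: 8.624 Mbps.
On the wire with 5% overhead: 9.055 Mbps.
100 Mbps = 100.0 Mbps; 100.0 / 9.055 = 11.04 → 11 viewers.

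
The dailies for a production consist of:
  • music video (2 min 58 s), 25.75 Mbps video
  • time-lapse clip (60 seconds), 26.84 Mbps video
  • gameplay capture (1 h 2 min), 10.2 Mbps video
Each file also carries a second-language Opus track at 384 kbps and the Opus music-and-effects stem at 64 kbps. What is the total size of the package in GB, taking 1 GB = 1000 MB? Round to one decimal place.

Audio total: 384 + 64 = 448 kbps = 0.448 Mbps.
music video: 26.198 Mbps × 178 s = 4663.2 Mb
time-lapse clip: 27.288 Mbps × 60 s = 1637.3 Mb
gameplay capture: 10.648 Mbps × 3720 s = 39610.6 Mb
Total: 45911.1 Mb = 5738.9 MB.
= 5.739 GB.

5.7 GB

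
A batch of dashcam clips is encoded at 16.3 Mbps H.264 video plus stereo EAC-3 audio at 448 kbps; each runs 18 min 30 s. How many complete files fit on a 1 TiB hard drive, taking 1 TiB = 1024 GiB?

473

18 min 30 s = 1110 s
Audio: 448 kbps = 0.448 Mbps.
Total bitrate: 16.748 Mbps.
Per item: 16.748 Mbps × 1110 s = 18,590 Mb = 2,324 MB.
Capacity: 1 TiB = 8,796,093 Mb; 473.16 items → 473 complete.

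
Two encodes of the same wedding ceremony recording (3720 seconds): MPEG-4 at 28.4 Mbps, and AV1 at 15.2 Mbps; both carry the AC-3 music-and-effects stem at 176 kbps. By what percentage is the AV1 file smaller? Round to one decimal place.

46.2%

Audio: 176 kbps = 0.176 Mbps.
MPEG-4: 28.576 Mbps × 3720 s = 106302.7 Mb = 12.375 GiB.
AV1: 15.376 Mbps × 3720 s = 57198.7 Mb = 6.659 GiB.
Reduction: (1 − 6.659/12.375) × 100 = 46.19%.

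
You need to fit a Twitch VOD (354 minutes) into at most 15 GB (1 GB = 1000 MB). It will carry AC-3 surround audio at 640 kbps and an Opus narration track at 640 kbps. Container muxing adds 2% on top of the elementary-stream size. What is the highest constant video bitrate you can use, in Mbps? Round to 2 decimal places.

4.26 Mbps

Budget: 15 GB = 120000.0 Mb.
Stream payload after overhead: 120000.0 / 1.02 = 117647.1 Mb.
354 min = 21240 s
Total bitrate budget: 117647.1 Mb / 21240 s = 5.539 Mbps.
Audio total: 640 + 640 = 1280 kbps = 1.280 Mbps.
Video: 5.539 − 1.280 = 4.259 Mbps.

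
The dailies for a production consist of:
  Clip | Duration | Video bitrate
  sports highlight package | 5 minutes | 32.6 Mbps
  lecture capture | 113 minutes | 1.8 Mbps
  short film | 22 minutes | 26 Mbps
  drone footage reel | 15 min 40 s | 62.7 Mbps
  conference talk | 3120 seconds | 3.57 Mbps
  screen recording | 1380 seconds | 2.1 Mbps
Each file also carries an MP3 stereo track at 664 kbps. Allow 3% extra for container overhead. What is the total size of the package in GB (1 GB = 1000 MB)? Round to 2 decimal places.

17.83 GB

Audio: 664 kbps = 0.664 Mbps.
sports highlight package: 33.264 Mbps × 300 s × 1.03 = 10278.6 Mb
lecture capture: 2.464 Mbps × 6780 s × 1.03 = 17207.1 Mb
short film: 26.664 Mbps × 1320 s × 1.03 = 36252.4 Mb
drone footage reel: 63.364 Mbps × 940 s × 1.03 = 61349.0 Mb
conference talk: 4.234 Mbps × 3120 s × 1.03 = 13606.4 Mb
screen recording: 2.764 Mbps × 1380 s × 1.03 = 3928.7 Mb
Total: 142622.2 Mb = 17827.8 MB.
= 17.83 GB.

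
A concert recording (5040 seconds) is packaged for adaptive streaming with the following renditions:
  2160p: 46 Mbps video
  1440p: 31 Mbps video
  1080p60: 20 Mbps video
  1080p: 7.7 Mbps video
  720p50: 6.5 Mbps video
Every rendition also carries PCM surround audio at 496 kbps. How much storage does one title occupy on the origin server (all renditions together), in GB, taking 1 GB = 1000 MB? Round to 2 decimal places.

Audio: 496 kbps = 0.496 Mbps.
Sum of rendition bitrates: (46+0.496) + (31+0.496) + (20+0.496) + (7.7+0.496) + (6.5+0.496) = 113.680 Mbps.
× 5040 s = 572,947 Mb = 71,618 MB = 71.62 GB.

71.62 GB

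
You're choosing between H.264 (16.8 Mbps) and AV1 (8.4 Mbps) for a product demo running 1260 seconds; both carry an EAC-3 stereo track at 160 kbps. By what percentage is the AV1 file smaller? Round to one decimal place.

49.5%

Audio: 160 kbps = 0.160 Mbps.
H.264: 16.960 Mbps × 1260 s = 21369.6 Mb = 2.671 GB.
AV1: 8.560 Mbps × 1260 s = 10785.6 Mb = 1.348 GB.
Reduction: (1 − 1.348/2.671) × 100 = 49.53%.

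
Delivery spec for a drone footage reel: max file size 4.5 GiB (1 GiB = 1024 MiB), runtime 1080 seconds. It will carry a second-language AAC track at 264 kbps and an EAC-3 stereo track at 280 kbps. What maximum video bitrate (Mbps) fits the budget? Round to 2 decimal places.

35.25 Mbps

Budget: 4.5 GiB = 38654.7 Mb.
Total bitrate budget: 38654.7 Mb / 1080 s = 35.791 Mbps.
Audio total: 264 + 280 = 544 kbps = 0.544 Mbps.
Video: 35.791 − 0.544 = 35.247 Mbps.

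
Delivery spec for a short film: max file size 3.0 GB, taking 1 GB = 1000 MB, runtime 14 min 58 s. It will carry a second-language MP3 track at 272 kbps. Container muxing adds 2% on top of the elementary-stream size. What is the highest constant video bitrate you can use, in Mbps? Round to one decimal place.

25.9 Mbps

Budget: 3.0 GB = 24000.0 Mb.
Stream payload after overhead: 24000.0 / 1.02 = 23529.4 Mb.
14 min 58 s = 898 s
Total bitrate budget: 23529.4 Mb / 898 s = 26.202 Mbps.
Audio: 272 kbps = 0.272 Mbps.
Video: 26.202 − 0.272 = 25.930 Mbps.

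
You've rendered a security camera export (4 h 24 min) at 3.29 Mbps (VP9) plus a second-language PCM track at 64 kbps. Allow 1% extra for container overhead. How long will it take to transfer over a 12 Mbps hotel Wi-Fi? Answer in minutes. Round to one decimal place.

74.5 minutes

4 h 24 min = 264 min = 15840 s
Audio: 64 kbps = 0.064 Mbps.
Total bitrate: 3.354 Mbps.
File: 3.354 Mbps × 15840 s = 53127.4 Mb.
With 1% container overhead: ×1.01. → 53658.6 Mb.
At 12 Mbps: 53658.6 / 12 = 4471.6 s ≈ 74.5 minutes.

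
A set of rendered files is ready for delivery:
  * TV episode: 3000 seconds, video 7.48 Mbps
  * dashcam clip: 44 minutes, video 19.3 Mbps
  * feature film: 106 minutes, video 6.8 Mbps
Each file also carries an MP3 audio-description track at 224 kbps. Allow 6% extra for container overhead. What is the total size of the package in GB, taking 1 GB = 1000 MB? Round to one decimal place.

15.8 GB

Audio: 224 kbps = 0.224 Mbps.
TV episode: 7.704 Mbps × 3000 s × 1.06 = 24498.7 Mb
dashcam clip: 19.524 Mbps × 2640 s × 1.06 = 54636.0 Mb
feature film: 7.024 Mbps × 6360 s × 1.06 = 47353.0 Mb
Total: 126487.7 Mb = 15811.0 MB.
= 15.81 GB.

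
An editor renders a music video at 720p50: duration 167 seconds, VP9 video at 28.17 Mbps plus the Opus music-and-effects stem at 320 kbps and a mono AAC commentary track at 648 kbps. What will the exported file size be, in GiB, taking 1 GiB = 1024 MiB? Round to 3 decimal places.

0.566 GiB

Audio total: 320 + 648 = 968 kbps = 0.968 Mbps.
Total bitrate: 28.17 + 0.968 = 29.138 Mbps.
Stream data: 29.138 Mbps × 167 s = 4866.0 Mb.
4,866 Mb = 608,255,750 bytes ÷ 1,073,741,824 = 0.5665 GiB.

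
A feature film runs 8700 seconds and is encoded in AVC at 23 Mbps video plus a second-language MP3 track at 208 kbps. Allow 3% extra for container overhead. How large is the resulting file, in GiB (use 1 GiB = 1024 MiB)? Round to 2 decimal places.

24.21 GiB

Audio: 208 kbps = 0.208 Mbps.
Total bitrate: 23 + 0.208 = 23.208 Mbps.
Stream data: 23.208 Mbps × 8700 s = 201909.6 Mb.
With 3% container overhead: ×1.03.
207,967 Mb = 25,995,861,000 bytes ÷ 1,073,741,824 = 24.21 GiB.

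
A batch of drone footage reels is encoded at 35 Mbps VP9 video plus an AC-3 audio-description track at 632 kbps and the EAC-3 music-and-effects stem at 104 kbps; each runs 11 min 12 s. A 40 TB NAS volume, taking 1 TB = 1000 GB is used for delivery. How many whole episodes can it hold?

13325

11 min 12 s = 672 s
Audio total: 632 + 104 = 736 kbps = 0.736 Mbps.
Total bitrate: 35.736 Mbps.
Per item: 35.736 Mbps × 672 s = 24,015 Mb = 3,002 MB.
Capacity: 40 TB = 320,000,000 Mb; 13325.23 items → 13325 complete.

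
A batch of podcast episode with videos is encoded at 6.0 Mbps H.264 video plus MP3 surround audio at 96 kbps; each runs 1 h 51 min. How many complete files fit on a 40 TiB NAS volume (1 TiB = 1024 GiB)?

8666

1 h 51 min = 111 min = 6660 s
Audio: 96 kbps = 0.096 Mbps.
Total bitrate: 6.096 Mbps.
Per item: 6.096 Mbps × 6660 s = 40,599 Mb = 5,075 MB.
Capacity: 40 TiB = 351,843,721 Mb; 8666.24 items → 8666 complete.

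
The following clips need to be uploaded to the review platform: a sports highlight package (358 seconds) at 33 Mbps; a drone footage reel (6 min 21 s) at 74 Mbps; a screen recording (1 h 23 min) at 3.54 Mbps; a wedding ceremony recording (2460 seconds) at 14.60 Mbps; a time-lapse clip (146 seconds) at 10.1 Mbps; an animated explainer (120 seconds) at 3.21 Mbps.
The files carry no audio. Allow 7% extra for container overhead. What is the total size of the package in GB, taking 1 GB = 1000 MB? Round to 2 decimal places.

sports highlight package: 33.000 Mbps × 358 s × 1.07 = 12641.0 Mb
drone footage reel: 74.000 Mbps × 381 s × 1.07 = 30167.6 Mb
screen recording: 3.540 Mbps × 4980 s × 1.07 = 18863.2 Mb
wedding ceremony recording: 14.600 Mbps × 2460 s × 1.07 = 38430.1 Mb
time-lapse clip: 10.100 Mbps × 146 s × 1.07 = 1577.8 Mb
animated explainer: 3.210 Mbps × 120 s × 1.07 = 412.2 Mb
Total: 102091.9 Mb = 12761.5 MB.
= 12.76 GB.

12.76 GB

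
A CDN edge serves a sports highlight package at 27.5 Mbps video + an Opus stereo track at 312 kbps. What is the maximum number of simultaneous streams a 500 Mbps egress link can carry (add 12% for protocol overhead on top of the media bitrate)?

Audio: 312 kbps = 0.312 Mbps.
Per-viewer media rate: 27.812 Mbps.
On the wire with 12% overhead: 31.149 Mbps.
500 Mbps = 500.0 Mbps; 500.0 / 31.149 = 16.05 → 16 viewers.

16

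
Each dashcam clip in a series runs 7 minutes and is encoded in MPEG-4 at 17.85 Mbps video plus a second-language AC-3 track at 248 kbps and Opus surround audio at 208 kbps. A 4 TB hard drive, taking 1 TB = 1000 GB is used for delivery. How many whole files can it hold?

4162

7 min = 420 s
Audio total: 248 + 208 = 456 kbps = 0.456 Mbps.
Total bitrate: 18.306 Mbps.
Per item: 18.306 Mbps × 420 s = 7,689 Mb = 961.1 MB.
Capacity: 4 TB = 32,000,000 Mb; 4162.05 items → 4162 complete.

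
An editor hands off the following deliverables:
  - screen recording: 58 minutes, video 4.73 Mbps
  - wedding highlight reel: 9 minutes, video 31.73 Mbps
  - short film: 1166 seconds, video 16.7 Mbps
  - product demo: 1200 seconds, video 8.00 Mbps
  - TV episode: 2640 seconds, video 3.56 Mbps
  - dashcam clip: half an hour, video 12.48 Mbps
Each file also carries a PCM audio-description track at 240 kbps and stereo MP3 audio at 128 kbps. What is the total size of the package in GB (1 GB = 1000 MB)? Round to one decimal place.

Audio total: 240 + 128 = 368 kbps = 0.368 Mbps.
screen recording: 5.098 Mbps × 3480 s = 17741.0 Mb
wedding highlight reel: 32.098 Mbps × 540 s = 17332.9 Mb
short film: 17.068 Mbps × 1166 s = 19901.3 Mb
product demo: 8.368 Mbps × 1200 s = 10041.6 Mb
TV episode: 3.928 Mbps × 2640 s = 10369.9 Mb
dashcam clip: 12.848 Mbps × 1800 s = 23126.4 Mb
Total: 98513.2 Mb = 12314.1 MB.
= 12.31 GB.

12.3 GB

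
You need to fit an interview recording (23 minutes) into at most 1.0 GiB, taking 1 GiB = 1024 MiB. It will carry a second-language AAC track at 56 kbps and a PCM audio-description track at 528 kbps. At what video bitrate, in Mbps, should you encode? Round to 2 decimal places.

5.64 Mbps

Budget: 1.0 GiB = 8589.9 Mb.
23 min = 1380 s
Total bitrate budget: 8589.9 Mb / 1380 s = 6.225 Mbps.
Audio total: 56 + 528 = 584 kbps = 0.584 Mbps.
Video: 6.225 − 0.584 = 5.641 Mbps.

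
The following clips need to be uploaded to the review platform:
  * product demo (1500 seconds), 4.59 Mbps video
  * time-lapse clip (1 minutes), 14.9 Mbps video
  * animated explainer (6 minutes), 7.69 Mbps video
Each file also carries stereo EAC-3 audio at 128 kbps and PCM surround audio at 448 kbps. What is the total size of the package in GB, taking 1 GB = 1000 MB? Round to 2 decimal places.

1.46 GB

Audio total: 128 + 448 = 576 kbps = 0.576 Mbps.
product demo: 5.166 Mbps × 1500 s = 7749.0 Mb
time-lapse clip: 15.476 Mbps × 60 s = 928.6 Mb
animated explainer: 8.266 Mbps × 360 s = 2975.8 Mb
Total: 11653.3 Mb = 1456.7 MB.
= 1.457 GB.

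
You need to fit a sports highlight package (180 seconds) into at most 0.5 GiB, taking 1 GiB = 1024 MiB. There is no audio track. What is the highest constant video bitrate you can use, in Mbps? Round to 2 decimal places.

23.86 Mbps

Budget: 0.5 GiB = 4295.0 Mb.
Total bitrate budget: 4295.0 Mb / 180 s = 23.861 Mbps.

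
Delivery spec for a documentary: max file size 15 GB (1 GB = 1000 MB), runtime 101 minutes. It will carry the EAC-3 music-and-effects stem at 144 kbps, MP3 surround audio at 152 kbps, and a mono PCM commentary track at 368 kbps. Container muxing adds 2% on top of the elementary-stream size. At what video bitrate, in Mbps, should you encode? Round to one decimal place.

Budget: 15 GB = 120000.0 Mb.
Stream payload after overhead: 120000.0 / 1.02 = 117647.1 Mb.
101 min = 6060 s
Total bitrate budget: 117647.1 Mb / 6060 s = 19.414 Mbps.
Audio total: 144 + 152 + 368 = 664 kbps = 0.664 Mbps.
Video: 19.414 − 0.664 = 18.750 Mbps.

18.7 Mbps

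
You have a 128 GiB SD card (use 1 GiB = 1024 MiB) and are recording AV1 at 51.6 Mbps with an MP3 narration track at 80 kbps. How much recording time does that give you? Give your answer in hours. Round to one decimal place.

5.9 hours

Audio: 80 kbps = 0.080 Mbps.
Total bitrate: 51.6 + 0.080 = 51.680 Mbps.
Capacity: 128 GiB = 1,099,512 Mb.
Recording time: 1,099,512 / 51.680 = 21,275 s ≈ 5.91 hours.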